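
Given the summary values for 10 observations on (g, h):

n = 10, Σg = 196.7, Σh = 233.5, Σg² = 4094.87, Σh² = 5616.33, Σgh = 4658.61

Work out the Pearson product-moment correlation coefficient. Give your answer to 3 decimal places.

r = (nΣgh − ΣgΣh) / √[(nΣg² − (Σg)²)(nΣh² − (Σh)²)]
Numerator: 10×4658.61 − 196.7×233.5 = 656.65
Denominator: √[(40948.7 − 38690.89)(56163.3 − 54522.25)] = √[2257.81 × 1641.05] = 1924.8842
r = 656.65 / 1924.8842 ≈ 0.341

0.341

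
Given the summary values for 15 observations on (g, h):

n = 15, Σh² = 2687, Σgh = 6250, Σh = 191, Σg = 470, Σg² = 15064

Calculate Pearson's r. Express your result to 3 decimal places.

0.905

r = (nΣgh − ΣgΣh) / √[(nΣg² − (Σg)²)(nΣh² − (Σh)²)]
Numerator: 15×6250 − 470×191 = 3980
Denominator: √[(225960 − 220900)(40305 − 36481)] = √[5060 × 3824] = 4398.7998
r = 3980 / 4398.7998 ≈ 0.905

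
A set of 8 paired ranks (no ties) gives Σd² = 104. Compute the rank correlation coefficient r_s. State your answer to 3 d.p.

-0.238

ρ = 1 − 6Σd² / [n(n²−1)] = 1 − 6×104 / (8×63)
  = 1 − 624/504 = 1 − 1.2381 ≈ -0.238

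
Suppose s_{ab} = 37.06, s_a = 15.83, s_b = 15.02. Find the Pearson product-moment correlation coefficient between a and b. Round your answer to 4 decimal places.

r = Cov(a,b) / (s_a · s_b) = 37.06 / (15.83 × 15.02)
  = 37.06 / 237.7666 ≈ 0.1559

0.1559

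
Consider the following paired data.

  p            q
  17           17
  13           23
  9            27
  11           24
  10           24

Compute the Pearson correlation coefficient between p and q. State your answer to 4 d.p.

n = 5, Σp = 60, Σq = 115, Σp² = 760, Σq² = 2699, Σpq = 1335
nΣpq − ΣpΣq = 6675 − 6900 = -225
nΣp² − (Σp)² = 3800 − 3600 = 200; nΣq² − (Σq)² = 13495 − 13225 = 270
r = -225 / √(200 × 270) = -225 / 232.3790 ≈ -0.9682

-0.9682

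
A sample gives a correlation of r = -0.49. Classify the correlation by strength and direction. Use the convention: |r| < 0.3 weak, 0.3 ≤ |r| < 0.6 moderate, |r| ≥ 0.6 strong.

moderate negative

r = -0.49 < 0 so the relationship is negative.
|r| = 0.49, which falls in the moderate range.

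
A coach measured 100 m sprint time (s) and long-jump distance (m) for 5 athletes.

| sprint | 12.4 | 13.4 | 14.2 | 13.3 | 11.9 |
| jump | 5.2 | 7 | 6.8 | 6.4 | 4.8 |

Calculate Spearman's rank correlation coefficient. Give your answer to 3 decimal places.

0.900

Rank sprint: 2, 4, 5, 3, 1
Rank jump: 2, 5, 4, 3, 1
d = rank(sprint) − rank(jump): 0, -1, 1, 0, 0; Σd² = 2
ρ = 1 − 6Σd² / [n(n²−1)] = 1 − 6×2 / (5×24) = 1 − 12/120 ≈ 0.900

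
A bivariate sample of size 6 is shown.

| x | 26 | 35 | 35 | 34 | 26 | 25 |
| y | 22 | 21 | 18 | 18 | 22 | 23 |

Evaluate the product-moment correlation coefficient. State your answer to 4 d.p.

-0.8343

n = 6, Σx = 181, Σy = 124, Σx² = 5583, Σy² = 2586, Σxy = 3696
nΣxy − ΣxΣy = 22176 − 22444 = -268
nΣx² − (Σx)² = 33498 − 32761 = 737; nΣy² − (Σy)² = 15516 − 15376 = 140
r = -268 / √(737 × 140) = -268 / 321.2164 ≈ -0.8343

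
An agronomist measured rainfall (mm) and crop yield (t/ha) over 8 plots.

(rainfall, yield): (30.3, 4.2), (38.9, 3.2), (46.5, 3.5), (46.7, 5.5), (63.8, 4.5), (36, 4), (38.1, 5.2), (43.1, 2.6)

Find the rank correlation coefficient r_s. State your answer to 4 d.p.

Rank rainfall: 1, 4, 6, 7, 8, 2, 3, 5
Rank yield: 5, 2, 3, 8, 6, 4, 7, 1
d = rank(rainfall) − rank(yield): -4, 2, 3, -1, 2, -2, -4, 4; Σd² = 70
ρ = 1 − 6Σd² / [n(n²−1)] = 1 − 6×70 / (8×63) = 1 − 420/504 ≈ 0.1667

0.1667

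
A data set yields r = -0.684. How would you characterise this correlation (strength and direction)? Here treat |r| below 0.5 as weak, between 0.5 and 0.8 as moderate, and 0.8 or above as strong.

moderate negative

r = -0.684 < 0 so the relationship is negative.
|r| = 0.684, which falls in the moderate range.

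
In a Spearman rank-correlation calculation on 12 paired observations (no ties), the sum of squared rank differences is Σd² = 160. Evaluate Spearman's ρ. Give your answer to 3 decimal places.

0.441

ρ = 1 − 6Σd² / [n(n²−1)] = 1 − 6×160 / (12×143)
  = 1 − 960/1716 = 1 − 0.5594 ≈ 0.441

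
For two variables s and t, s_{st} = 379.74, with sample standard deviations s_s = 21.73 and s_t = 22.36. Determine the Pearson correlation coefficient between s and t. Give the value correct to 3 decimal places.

r = Cov(s,t) / (s_s · s_t) = 379.74 / (21.73 × 22.36)
  = 379.74 / 485.8828 ≈ 0.782

0.782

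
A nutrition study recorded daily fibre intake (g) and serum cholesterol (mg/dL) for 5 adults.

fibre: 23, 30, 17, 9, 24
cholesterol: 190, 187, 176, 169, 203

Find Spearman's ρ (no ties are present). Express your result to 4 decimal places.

0.7000

Rank fibre: 3, 5, 2, 1, 4
Rank cholesterol: 4, 3, 2, 1, 5
d = rank(fibre) − rank(cholesterol): -1, 2, 0, 0, -1; Σd² = 6
ρ = 1 − 6Σd² / [n(n²−1)] = 1 − 6×6 / (5×24) = 1 − 36/120 ≈ 0.7000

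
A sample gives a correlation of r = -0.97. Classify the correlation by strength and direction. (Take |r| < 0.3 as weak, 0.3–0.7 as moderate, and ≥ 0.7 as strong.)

strong negative

r = -0.97 < 0 so the relationship is negative.
|r| = 0.97, which falls in the strong range.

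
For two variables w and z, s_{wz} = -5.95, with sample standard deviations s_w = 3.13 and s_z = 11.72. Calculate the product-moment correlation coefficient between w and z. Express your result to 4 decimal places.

r = Cov(w,z) / (s_w · s_z) = -5.95 / (3.13 × 11.72)
  = -5.95 / 36.6836 ≈ -0.1622

-0.1622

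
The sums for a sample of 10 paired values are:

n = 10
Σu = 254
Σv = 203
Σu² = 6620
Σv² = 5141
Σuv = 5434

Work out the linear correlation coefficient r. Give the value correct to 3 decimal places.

0.670

r = (nΣuv − ΣuΣv) / √[(nΣu² − (Σu)²)(nΣv² − (Σv)²)]
Numerator: 10×5434 − 254×203 = 2778
Denominator: √[(66200 − 64516)(51410 − 41209)] = √[1684 × 10201] = 4144.6935
r = 2778 / 4144.6935 ≈ 0.670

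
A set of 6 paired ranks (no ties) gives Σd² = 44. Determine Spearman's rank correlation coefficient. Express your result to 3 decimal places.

ρ = 1 − 6Σd² / [n(n²−1)] = 1 − 6×44 / (6×35)
  = 1 − 264/210 = 1 − 1.2571 ≈ -0.257

-0.257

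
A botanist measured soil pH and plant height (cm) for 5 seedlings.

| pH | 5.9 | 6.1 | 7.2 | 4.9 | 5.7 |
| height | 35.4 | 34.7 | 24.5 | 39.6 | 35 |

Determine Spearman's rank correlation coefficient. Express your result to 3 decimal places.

-0.900

Rank pH: 3, 4, 5, 1, 2
Rank height: 4, 2, 1, 5, 3
d = rank(pH) − rank(height): -1, 2, 4, -4, -1; Σd² = 38
ρ = 1 − 6Σd² / [n(n²−1)] = 1 − 6×38 / (5×24) = 1 − 228/120 ≈ -0.900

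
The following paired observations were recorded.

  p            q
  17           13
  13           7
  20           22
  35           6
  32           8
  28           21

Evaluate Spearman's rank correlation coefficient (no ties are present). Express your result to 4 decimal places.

-0.2571

Rank p: 2, 1, 3, 6, 5, 4
Rank q: 4, 2, 6, 1, 3, 5
d = rank(p) − rank(q): -2, -1, -3, 5, 2, -1; Σd² = 44
ρ = 1 − 6Σd² / [n(n²−1)] = 1 − 6×44 / (6×35) = 1 − 264/210 ≈ -0.2571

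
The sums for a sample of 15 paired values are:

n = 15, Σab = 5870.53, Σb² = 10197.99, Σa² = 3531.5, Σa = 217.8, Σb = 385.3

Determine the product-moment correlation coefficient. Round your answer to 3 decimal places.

0.828

r = (nΣab − ΣaΣb) / √[(nΣa² − (Σa)²)(nΣb² − (Σb)²)]
Numerator: 15×5870.53 − 217.8×385.3 = 4139.61
Denominator: √[(52972.5 − 47436.84)(152969.85 − 148456.09)] = √[5535.66 × 4513.76] = 4998.6639
r = 4139.61 / 4998.6639 ≈ 0.828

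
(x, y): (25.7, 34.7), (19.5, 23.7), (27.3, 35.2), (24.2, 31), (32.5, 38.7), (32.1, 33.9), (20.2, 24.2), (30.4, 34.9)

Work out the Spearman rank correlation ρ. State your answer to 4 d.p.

Rank x: 4, 1, 5, 3, 8, 7, 2, 6
Rank y: 5, 1, 7, 3, 8, 4, 2, 6
d = rank(x) − rank(y): -1, 0, -2, 0, 0, 3, 0, 0; Σd² = 14
ρ = 1 − 6Σd² / [n(n²−1)] = 1 − 6×14 / (8×63) = 1 − 84/504 ≈ 0.8333

0.8333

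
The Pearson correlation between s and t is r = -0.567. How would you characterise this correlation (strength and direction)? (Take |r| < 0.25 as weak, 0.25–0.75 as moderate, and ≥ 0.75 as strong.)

moderate negative

r = -0.567 < 0 so the relationship is negative.
|r| = 0.567, which falls in the moderate range.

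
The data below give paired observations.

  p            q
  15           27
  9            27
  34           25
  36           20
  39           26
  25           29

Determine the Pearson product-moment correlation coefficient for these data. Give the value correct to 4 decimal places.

n = 6, Σp = 158, Σq = 154, Σp² = 4904, Σq² = 4000, Σpq = 3957
nΣpq − ΣpΣq = 23742 − 24332 = -590
nΣp² − (Σp)² = 29424 − 24964 = 4460; nΣq² − (Σq)² = 24000 − 23716 = 284
r = -590 / √(4460 × 284) = -590 / 1125.4510 ≈ -0.5242

-0.5242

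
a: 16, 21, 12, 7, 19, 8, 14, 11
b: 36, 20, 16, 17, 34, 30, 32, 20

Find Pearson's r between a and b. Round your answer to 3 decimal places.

n = 8, Σa = 108, Σb = 205, Σa² = 1632, Σb² = 5721, Σab = 2861
nΣab − ΣaΣb = 22888 − 22140 = 748
nΣa² − (Σa)² = 13056 − 11664 = 1392; nΣb² − (Σb)² = 45768 − 42025 = 3743
r = 748 / √(1392 × 3743) = 748 / 2282.5985 ≈ 0.328

0.328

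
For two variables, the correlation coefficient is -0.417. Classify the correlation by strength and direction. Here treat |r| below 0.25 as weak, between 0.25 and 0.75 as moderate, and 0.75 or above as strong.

moderate negative

r = -0.417 < 0 so the relationship is negative.
|r| = 0.417, which falls in the moderate range.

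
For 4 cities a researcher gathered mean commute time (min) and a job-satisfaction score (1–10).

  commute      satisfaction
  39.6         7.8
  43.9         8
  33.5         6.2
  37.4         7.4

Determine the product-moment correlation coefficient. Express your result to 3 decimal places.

0.924

n = 4, Σx = 154.4, Σy = 29.4, Σx² = 6016.38, Σy² = 218.04, Σxy = 1144.54
nΣxy − ΣxΣy = 4578.16 − 4539.36 = 38.8
nΣx² − (Σx)² = 24065.52 − 23839.36 = 226.16; nΣy² − (Σy)² = 872.16 − 864.36 = 7.8
r = 38.8 / √(226.16 × 7.8) = 38.8 / 42.0006 ≈ 0.924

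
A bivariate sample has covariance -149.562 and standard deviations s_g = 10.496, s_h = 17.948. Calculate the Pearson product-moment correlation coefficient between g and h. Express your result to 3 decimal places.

-0.794

r = Cov(g,h) / (s_g · s_h) = -149.562 / (10.496 × 17.948)
  = -149.562 / 188.3822 ≈ -0.794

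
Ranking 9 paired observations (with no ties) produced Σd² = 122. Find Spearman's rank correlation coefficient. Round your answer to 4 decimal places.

-0.0167

ρ = 1 − 6Σd² / [n(n²−1)] = 1 − 6×122 / (9×80)
  = 1 − 732/720 = 1 − 1.01667 ≈ -0.0167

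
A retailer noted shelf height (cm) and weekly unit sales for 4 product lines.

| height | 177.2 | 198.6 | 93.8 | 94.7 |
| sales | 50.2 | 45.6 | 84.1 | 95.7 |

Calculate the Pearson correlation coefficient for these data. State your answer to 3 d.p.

n = 4, Σx = 564.3, Σy = 275.6, Σx² = 88608.33, Σy² = 20830.7, Σxy = 34902.97
nΣxy − ΣxΣy = 139611.88 − 155521.08 = -15909.2
nΣx² − (Σx)² = 354433.32 − 318434.49 = 35998.83; nΣy² − (Σy)² = 83322.8 − 75955.36 = 7367.44
r = -15909.2 / √(35998.83 × 7367.44) = -15909.2 / 16285.5525 ≈ -0.977

-0.977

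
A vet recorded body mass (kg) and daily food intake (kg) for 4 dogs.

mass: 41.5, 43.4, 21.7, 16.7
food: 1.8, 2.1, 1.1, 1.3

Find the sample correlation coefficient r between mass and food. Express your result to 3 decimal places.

0.923

n = 4, Σx = 123.3, Σy = 6.3, Σx² = 4355.59, Σy² = 10.55, Σxy = 211.42
nΣxy − ΣxΣy = 845.68 − 776.79 = 68.89
nΣx² − (Σx)² = 17422.36 − 15202.89 = 2219.47; nΣy² − (Σy)² = 42.2 − 39.69 = 2.51
r = 68.89 / √(2219.47 × 2.51) = 68.89 / 74.6383 ≈ 0.923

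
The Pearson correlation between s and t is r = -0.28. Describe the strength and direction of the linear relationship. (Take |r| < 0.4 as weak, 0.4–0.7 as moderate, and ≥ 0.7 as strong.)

r = -0.28 < 0 so the relationship is negative.
|r| = 0.28, which falls in the weak range.

weak negative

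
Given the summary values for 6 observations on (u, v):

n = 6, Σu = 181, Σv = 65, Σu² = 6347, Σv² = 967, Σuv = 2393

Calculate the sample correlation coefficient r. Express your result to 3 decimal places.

r = (nΣuv − ΣuΣv) / √[(nΣu² − (Σu)²)(nΣv² − (Σv)²)]
Numerator: 6×2393 − 181×65 = 2593
Denominator: √[(38082 − 32761)(5802 − 4225)] = √[5321 × 1577] = 2896.7597
r = 2593 / 2896.7597 ≈ 0.895

0.895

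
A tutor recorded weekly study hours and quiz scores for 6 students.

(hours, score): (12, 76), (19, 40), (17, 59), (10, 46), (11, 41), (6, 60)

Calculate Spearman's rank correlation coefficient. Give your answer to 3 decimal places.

-0.371

Rank hours: 4, 6, 5, 2, 3, 1
Rank score: 6, 1, 4, 3, 2, 5
d = rank(hours) − rank(score): -2, 5, 1, -1, 1, -4; Σd² = 48
ρ = 1 − 6Σd² / [n(n²−1)] = 1 − 6×48 / (6×35) = 1 − 288/210 ≈ -0.371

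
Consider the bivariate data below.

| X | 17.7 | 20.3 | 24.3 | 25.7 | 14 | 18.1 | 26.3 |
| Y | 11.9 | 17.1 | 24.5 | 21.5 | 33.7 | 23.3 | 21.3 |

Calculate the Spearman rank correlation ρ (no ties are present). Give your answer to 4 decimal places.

-0.1786

Rank X: 2, 4, 5, 6, 1, 3, 7
Rank Y: 1, 2, 6, 4, 7, 5, 3
d = rank(X) − rank(Y): 1, 2, -1, 2, -6, -2, 4; Σd² = 66
ρ = 1 − 6Σd² / [n(n²−1)] = 1 − 6×66 / (7×48) = 1 − 396/336 ≈ -0.1786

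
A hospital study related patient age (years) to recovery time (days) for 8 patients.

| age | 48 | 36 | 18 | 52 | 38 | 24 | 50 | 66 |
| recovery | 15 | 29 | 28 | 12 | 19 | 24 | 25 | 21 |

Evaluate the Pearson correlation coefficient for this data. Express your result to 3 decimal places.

n = 8, Σx = 332, Σy = 173, Σx² = 15504, Σy² = 3997, Σxy = 6826
nΣxy − ΣxΣy = 54608 − 57436 = -2828
nΣx² − (Σx)² = 124032 − 110224 = 13808; nΣy² − (Σy)² = 31976 − 29929 = 2047
r = -2828 / √(13808 × 2047) = -2828 / 5316.4815 ≈ -0.532

-0.532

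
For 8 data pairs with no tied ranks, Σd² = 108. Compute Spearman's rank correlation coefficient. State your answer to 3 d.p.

ρ = 1 − 6Σd² / [n(n²−1)] = 1 − 6×108 / (8×63)
  = 1 − 648/504 = 1 − 1.2857 ≈ -0.286

-0.286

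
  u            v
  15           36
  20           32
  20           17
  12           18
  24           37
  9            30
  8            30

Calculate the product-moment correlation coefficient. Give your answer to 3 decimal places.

n = 7, Σu = 108, Σv = 200, Σu² = 1890, Σv² = 6102, Σuv = 3134
nΣuv − ΣuΣv = 21938 − 21600 = 338
nΣu² − (Σu)² = 13230 − 11664 = 1566; nΣv² − (Σv)² = 42714 − 40000 = 2714
r = 338 / √(1566 × 2714) = 338 / 2061.5829 ≈ 0.164

0.164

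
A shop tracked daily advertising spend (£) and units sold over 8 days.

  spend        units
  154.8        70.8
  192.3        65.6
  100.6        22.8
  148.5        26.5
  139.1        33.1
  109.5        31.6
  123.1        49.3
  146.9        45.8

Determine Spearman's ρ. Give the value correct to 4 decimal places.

Rank spend: 7, 8, 1, 6, 4, 2, 3, 5
Rank units: 8, 7, 1, 2, 4, 3, 6, 5
d = rank(spend) − rank(units): -1, 1, 0, 4, 0, -1, -3, 0; Σd² = 28
ρ = 1 − 6Σd² / [n(n²−1)] = 1 − 6×28 / (8×63) = 1 − 168/504 ≈ 0.6667

0.6667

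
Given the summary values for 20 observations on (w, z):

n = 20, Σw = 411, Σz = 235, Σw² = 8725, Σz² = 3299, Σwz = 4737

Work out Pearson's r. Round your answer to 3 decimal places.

-0.238

r = (nΣwz − ΣwΣz) / √[(nΣw² − (Σw)²)(nΣz² − (Σz)²)]
Numerator: 20×4737 − 411×235 = -1845
Denominator: √[(174500 − 168921)(65980 − 55225)] = √[5579 × 10755] = 7746.1052
r = -1845 / 7746.1052 ≈ -0.238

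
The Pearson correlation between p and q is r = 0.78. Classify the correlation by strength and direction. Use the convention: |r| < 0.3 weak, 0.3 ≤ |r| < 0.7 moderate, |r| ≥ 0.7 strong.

r = 0.78 > 0 so the relationship is positive.
|r| = 0.78, which falls in the strong range.

strong positive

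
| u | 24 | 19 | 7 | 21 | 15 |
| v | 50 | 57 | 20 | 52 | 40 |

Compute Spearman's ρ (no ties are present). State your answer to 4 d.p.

0.6000

Rank u: 5, 3, 1, 4, 2
Rank v: 3, 5, 1, 4, 2
d = rank(u) − rank(v): 2, -2, 0, 0, 0; Σd² = 8
ρ = 1 − 6Σd² / [n(n²−1)] = 1 − 6×8 / (5×24) = 1 − 48/120 ≈ 0.6000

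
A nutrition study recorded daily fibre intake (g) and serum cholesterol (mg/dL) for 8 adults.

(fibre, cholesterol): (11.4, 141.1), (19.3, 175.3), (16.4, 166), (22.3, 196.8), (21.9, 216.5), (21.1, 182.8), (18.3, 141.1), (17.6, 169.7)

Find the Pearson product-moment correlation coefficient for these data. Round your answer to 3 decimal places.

n = 8, Σx = 148.3, Σy = 1389.3, Σx² = 2838.17, Σy² = 245920.93, Σxy = 26270.15
nΣxy − ΣxΣy = 210161.2 − 206033.19 = 4128.01
nΣx² − (Σx)² = 22705.36 − 21992.89 = 712.47; nΣy² − (Σy)² = 1967367.44 − 1930154.49 = 37212.95
r = 4128.01 / √(712.47 × 37212.95) = 4128.01 / 5149.0883 ≈ 0.802

0.802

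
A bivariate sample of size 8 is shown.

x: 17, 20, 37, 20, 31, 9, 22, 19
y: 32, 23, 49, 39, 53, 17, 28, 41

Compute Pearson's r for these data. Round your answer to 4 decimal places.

n = 8, Σx = 175, Σy = 282, Σx² = 4345, Σy² = 11038, Σxy = 6788
nΣxy − ΣxΣy = 54304 − 49350 = 4954
nΣx² − (Σx)² = 34760 − 30625 = 4135; nΣy² − (Σy)² = 88304 − 79524 = 8780
r = 4954 / √(4135 × 8780) = 4954 / 6025.3880 ≈ 0.8222

0.8222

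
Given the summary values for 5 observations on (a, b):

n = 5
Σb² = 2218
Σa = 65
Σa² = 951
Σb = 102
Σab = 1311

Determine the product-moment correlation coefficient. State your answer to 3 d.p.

r = (nΣab − ΣaΣb) / √[(nΣa² − (Σa)²)(nΣb² − (Σb)²)]
Numerator: 5×1311 − 65×102 = -75
Denominator: √[(4755 − 4225)(11090 − 10404)] = √[530 × 686] = 602.9760
r = -75 / 602.9760 ≈ -0.124

-0.124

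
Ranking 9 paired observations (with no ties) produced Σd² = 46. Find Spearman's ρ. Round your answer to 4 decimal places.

ρ = 1 − 6Σd² / [n(n²−1)] = 1 − 6×46 / (9×80)
  = 1 − 276/720 = 1 − 0.38333 ≈ 0.6167

0.6167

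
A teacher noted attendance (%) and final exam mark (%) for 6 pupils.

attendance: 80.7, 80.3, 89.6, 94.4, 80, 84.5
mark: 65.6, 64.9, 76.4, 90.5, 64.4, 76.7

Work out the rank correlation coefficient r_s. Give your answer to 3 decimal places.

0.943

Rank attendance: 3, 2, 5, 6, 1, 4
Rank mark: 3, 2, 4, 6, 1, 5
d = rank(attendance) − rank(mark): 0, 0, 1, 0, 0, -1; Σd² = 2
ρ = 1 − 6Σd² / [n(n²−1)] = 1 − 6×2 / (6×35) = 1 − 12/210 ≈ 0.943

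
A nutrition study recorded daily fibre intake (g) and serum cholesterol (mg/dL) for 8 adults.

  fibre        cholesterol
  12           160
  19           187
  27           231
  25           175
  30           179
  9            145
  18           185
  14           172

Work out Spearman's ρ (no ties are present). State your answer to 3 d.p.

Rank fibre: 2, 5, 7, 6, 8, 1, 4, 3
Rank cholesterol: 2, 7, 8, 4, 5, 1, 6, 3
d = rank(fibre) − rank(cholesterol): 0, -2, -1, 2, 3, 0, -2, 0; Σd² = 22
ρ = 1 − 6Σd² / [n(n²−1)] = 1 − 6×22 / (8×63) = 1 − 132/504 ≈ 0.738

0.738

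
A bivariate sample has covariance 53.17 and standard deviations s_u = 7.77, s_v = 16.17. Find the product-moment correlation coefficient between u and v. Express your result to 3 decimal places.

0.423

r = Cov(u,v) / (s_u · s_v) = 53.17 / (7.77 × 16.17)
  = 53.17 / 125.6409 ≈ 0.423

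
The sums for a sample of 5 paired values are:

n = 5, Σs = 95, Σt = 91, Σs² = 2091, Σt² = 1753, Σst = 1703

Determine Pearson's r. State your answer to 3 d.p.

r = (nΣst − ΣsΣt) / √[(nΣs² − (Σs)²)(nΣt² − (Σt)²)]
Numerator: 5×1703 − 95×91 = -130
Denominator: √[(10455 − 9025)(8765 − 8281)] = √[1430 × 484] = 831.9375
r = -130 / 831.9375 ≈ -0.156

-0.156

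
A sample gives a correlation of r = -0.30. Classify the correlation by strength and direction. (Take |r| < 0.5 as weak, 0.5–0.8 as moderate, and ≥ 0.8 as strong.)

weak negative

r = -0.30 < 0 so the relationship is negative.
|r| = 0.30, which falls in the weak range.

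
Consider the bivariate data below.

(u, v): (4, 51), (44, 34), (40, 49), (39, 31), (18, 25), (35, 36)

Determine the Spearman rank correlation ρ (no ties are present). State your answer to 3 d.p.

Rank u: 1, 6, 5, 4, 2, 3
Rank v: 6, 3, 5, 2, 1, 4
d = rank(u) − rank(v): -5, 3, 0, 2, 1, -1; Σd² = 40
ρ = 1 − 6Σd² / [n(n²−1)] = 1 − 6×40 / (6×35) = 1 − 240/210 ≈ -0.143

-0.143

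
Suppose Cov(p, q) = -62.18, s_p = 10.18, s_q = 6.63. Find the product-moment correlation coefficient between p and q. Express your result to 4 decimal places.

r = Cov(p,q) / (s_p · s_q) = -62.18 / (10.18 × 6.63)
  = -62.18 / 67.4934 ≈ -0.9213

-0.9213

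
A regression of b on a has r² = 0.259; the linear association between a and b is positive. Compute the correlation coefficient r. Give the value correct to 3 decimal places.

|r| = √0.259 = 0.509
The association is positive, so r = 0.509.

0.509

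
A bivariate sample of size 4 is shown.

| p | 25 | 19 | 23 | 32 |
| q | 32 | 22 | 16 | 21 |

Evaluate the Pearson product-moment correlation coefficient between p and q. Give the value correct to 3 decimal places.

0.053

n = 4, Σp = 99, Σq = 91, Σp² = 2539, Σq² = 2205, Σpq = 2258
nΣpq − ΣpΣq = 9032 − 9009 = 23
nΣp² − (Σp)² = 10156 − 9801 = 355; nΣq² − (Σq)² = 8820 − 8281 = 539
r = 23 / √(355 × 539) = 23 / 437.4300 ≈ 0.053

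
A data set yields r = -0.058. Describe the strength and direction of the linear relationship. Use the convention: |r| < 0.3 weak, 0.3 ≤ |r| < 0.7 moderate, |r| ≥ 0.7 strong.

weak negative

r = -0.058 < 0 so the relationship is negative.
|r| = 0.058, which falls in the weak range.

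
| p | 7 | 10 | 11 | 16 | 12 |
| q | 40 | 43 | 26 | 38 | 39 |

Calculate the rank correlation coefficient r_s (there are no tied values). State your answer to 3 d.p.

-0.600

Rank p: 1, 2, 3, 5, 4
Rank q: 4, 5, 1, 2, 3
d = rank(p) − rank(q): -3, -3, 2, 3, 1; Σd² = 32
ρ = 1 − 6Σd² / [n(n²−1)] = 1 − 6×32 / (5×24) = 1 − 192/120 ≈ -0.600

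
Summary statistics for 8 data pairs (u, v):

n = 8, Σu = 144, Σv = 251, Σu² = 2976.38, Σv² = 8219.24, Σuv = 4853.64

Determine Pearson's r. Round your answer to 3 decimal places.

r = (nΣuv − ΣuΣv) / √[(nΣu² − (Σu)²)(nΣv² − (Σv)²)]
Numerator: 8×4853.64 − 144×251 = 2685.12
Denominator: √[(23811.04 − 20736)(65753.92 − 63001)] = √[3075.04 × 2752.92] = 2909.5256
r = 2685.12 / 2909.5256 ≈ 0.923

0.923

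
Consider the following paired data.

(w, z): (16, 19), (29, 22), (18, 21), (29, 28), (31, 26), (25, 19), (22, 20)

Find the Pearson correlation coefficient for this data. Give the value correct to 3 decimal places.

n = 7, Σw = 170, Σz = 155, Σw² = 4332, Σz² = 3507, Σwz = 3853
nΣwz − ΣwΣz = 26971 − 26350 = 621
nΣw² − (Σw)² = 30324 − 28900 = 1424; nΣz² − (Σz)² = 24549 − 24025 = 524
r = 621 / √(1424 × 524) = 621 / 863.8148 ≈ 0.719

0.719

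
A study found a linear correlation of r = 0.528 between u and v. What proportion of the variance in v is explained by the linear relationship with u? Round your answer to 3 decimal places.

0.279

r² = (0.528)² = 0.279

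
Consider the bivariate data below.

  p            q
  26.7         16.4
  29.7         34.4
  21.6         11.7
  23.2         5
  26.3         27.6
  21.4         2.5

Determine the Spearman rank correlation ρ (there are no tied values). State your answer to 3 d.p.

Rank p: 5, 6, 2, 3, 4, 1
Rank q: 4, 6, 3, 2, 5, 1
d = rank(p) − rank(q): 1, 0, -1, 1, -1, 0; Σd² = 4
ρ = 1 − 6Σd² / [n(n²−1)] = 1 − 6×4 / (6×35) = 1 − 24/210 ≈ 0.886

0.886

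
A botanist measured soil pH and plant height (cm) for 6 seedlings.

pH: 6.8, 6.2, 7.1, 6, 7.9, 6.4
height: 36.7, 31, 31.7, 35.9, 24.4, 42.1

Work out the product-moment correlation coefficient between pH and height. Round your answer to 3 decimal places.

-0.682

n = 6, Σx = 40.4, Σy = 201.8, Σx² = 274.46, Σy² = 6969.36, Σxy = 1344.43
nΣxy − ΣxΣy = 8066.58 − 8152.72 = -86.14
nΣx² − (Σx)² = 1646.76 − 1632.16 = 14.6; nΣy² − (Σy)² = 41816.16 − 40723.24 = 1092.92
r = -86.14 / √(14.6 × 1092.92) = -86.14 / 126.3196 ≈ -0.682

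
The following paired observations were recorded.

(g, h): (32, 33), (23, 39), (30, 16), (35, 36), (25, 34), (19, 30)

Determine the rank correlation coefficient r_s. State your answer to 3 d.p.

0.086

Rank g: 5, 2, 4, 6, 3, 1
Rank h: 3, 6, 1, 5, 4, 2
d = rank(g) − rank(h): 2, -4, 3, 1, -1, -1; Σd² = 32
ρ = 1 − 6Σd² / [n(n²−1)] = 1 − 6×32 / (6×35) = 1 − 192/210 ≈ 0.086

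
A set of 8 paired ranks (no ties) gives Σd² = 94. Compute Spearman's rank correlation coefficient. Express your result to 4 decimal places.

ρ = 1 − 6Σd² / [n(n²−1)] = 1 − 6×94 / (8×63)
  = 1 − 564/504 = 1 − 1.11905 ≈ -0.1190

-0.1190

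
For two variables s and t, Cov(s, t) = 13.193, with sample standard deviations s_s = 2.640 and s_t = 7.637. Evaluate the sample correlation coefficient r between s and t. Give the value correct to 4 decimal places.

r = Cov(s,t) / (s_s · s_t) = 13.193 / (2.640 × 7.637)
  = 13.193 / 20.1617 ≈ 0.6544

0.6544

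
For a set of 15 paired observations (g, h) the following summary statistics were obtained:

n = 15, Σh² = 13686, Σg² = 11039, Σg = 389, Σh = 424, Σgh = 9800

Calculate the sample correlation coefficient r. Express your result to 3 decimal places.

r = (nΣgh − ΣgΣh) / √[(nΣg² − (Σg)²)(nΣh² − (Σh)²)]
Numerator: 15×9800 − 389×424 = -17936
Denominator: √[(165585 − 151321)(205290 − 179776)] = √[14264 × 25514] = 19076.9939
r = -17936 / 19076.9939 ≈ -0.940

-0.940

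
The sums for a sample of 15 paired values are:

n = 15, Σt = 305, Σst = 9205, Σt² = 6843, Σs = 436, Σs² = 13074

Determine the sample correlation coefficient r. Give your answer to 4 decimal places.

r = (nΣst − ΣsΣt) / √[(nΣs² − (Σs)²)(nΣt² − (Σt)²)]
Numerator: 15×9205 − 436×305 = 5095
Denominator: √[(196110 − 190096)(102645 − 93025)] = √[6014 × 9620] = 7606.2264
r = 5095 / 7606.2264 ≈ 0.6698

0.6698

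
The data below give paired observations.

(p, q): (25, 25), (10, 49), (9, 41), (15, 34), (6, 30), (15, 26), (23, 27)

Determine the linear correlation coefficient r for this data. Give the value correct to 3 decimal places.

-0.598

n = 7, Σp = 103, Σq = 232, Σp² = 1821, Σq² = 8168, Σpq = 3185
nΣpq − ΣpΣq = 22295 − 23896 = -1601
nΣp² − (Σp)² = 12747 − 10609 = 2138; nΣq² − (Σq)² = 57176 − 53824 = 3352
r = -1601 / √(2138 × 3352) = -1601 / 2677.0461 ≈ -0.598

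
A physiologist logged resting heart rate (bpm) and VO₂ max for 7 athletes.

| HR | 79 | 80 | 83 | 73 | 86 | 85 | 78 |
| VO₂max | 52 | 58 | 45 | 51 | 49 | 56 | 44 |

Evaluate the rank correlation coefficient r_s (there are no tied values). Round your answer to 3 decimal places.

Rank HR: 3, 4, 5, 1, 7, 6, 2
Rank VO₂max: 5, 7, 2, 4, 3, 6, 1
d = rank(HR) − rank(VO₂max): -2, -3, 3, -3, 4, 0, 1; Σd² = 48
ρ = 1 − 6Σd² / [n(n²−1)] = 1 − 6×48 / (7×48) = 1 − 288/336 ≈ 0.143

0.143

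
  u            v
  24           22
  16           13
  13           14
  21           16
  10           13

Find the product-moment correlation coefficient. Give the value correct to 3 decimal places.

n = 5, Σu = 84, Σv = 78, Σu² = 1542, Σv² = 1274, Σuv = 1384
nΣuv − ΣuΣv = 6920 − 6552 = 368
nΣu² − (Σu)² = 7710 − 7056 = 654; nΣv² − (Σv)² = 6370 − 6084 = 286
r = 368 / √(654 × 286) = 368 / 432.4858 ≈ 0.851

0.851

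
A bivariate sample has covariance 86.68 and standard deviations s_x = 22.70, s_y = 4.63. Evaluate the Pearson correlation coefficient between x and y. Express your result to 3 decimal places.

0.825

r = Cov(x,y) / (s_x · s_y) = 86.68 / (22.70 × 4.63)
  = 86.68 / 105.1010 ≈ 0.825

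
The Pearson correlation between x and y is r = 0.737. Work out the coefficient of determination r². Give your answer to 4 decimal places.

0.5432

r² = (0.737)² = 0.5432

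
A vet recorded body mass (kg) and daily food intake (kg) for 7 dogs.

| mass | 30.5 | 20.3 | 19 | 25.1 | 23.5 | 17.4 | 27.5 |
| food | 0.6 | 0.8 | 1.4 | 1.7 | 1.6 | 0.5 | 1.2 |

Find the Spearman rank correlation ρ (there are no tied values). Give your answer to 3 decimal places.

Rank mass: 7, 3, 2, 5, 4, 1, 6
Rank food: 2, 3, 5, 7, 6, 1, 4
d = rank(mass) − rank(food): 5, 0, -3, -2, -2, 0, 2; Σd² = 46
ρ = 1 − 6Σd² / [n(n²−1)] = 1 − 6×46 / (7×48) = 1 − 276/336 ≈ 0.179

0.179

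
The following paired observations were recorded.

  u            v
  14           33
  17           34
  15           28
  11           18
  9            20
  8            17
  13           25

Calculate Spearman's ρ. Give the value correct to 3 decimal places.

0.929

Rank u: 5, 7, 6, 3, 2, 1, 4
Rank v: 6, 7, 5, 2, 3, 1, 4
d = rank(u) − rank(v): -1, 0, 1, 1, -1, 0, 0; Σd² = 4
ρ = 1 − 6Σd² / [n(n²−1)] = 1 − 6×4 / (7×48) = 1 − 24/336 ≈ 0.929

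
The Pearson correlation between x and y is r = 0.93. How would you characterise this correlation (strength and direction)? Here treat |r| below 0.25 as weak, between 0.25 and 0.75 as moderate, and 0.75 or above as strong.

r = 0.93 > 0 so the relationship is positive.
|r| = 0.93, which falls in the strong range.

strong positive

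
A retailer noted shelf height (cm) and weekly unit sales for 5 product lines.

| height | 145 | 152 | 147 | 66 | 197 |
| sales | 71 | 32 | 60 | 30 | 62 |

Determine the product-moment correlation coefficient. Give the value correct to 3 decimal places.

n = 5, Σx = 707, Σy = 255, Σx² = 108903, Σy² = 14409, Σxy = 38173
nΣxy − ΣxΣy = 190865 − 180285 = 10580
nΣx² − (Σx)² = 544515 − 499849 = 44666; nΣy² − (Σy)² = 72045 − 65025 = 7020
r = 10580 / √(44666 × 7020) = 10580 / 17707.4933 ≈ 0.597

0.597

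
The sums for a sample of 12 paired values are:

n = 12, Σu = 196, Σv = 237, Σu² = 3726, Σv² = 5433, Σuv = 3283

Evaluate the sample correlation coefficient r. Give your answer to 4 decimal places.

-0.9360

r = (nΣuv − ΣuΣv) / √[(nΣu² − (Σu)²)(nΣv² − (Σv)²)]
Numerator: 12×3283 − 196×237 = -7056
Denominator: √[(44712 − 38416)(65196 − 56169)] = √[6296 × 9027] = 7538.8323
r = -7056 / 7538.8323 ≈ -0.9360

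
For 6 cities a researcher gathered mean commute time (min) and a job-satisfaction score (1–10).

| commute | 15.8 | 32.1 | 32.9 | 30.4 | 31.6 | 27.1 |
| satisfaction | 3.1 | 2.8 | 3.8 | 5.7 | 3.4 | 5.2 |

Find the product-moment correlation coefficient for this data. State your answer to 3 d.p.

0.155

n = 6, Σx = 169.9, Σy = 24, Σx² = 5019.59, Σy² = 102.98, Σxy = 685.52
nΣxy − ΣxΣy = 4113.12 − 4077.6 = 35.52
nΣx² − (Σx)² = 30117.54 − 28866.01 = 1251.53; nΣy² − (Σy)² = 617.88 − 576 = 41.88
r = 35.52 / √(1251.53 × 41.88) = 35.52 / 228.9412 ≈ 0.155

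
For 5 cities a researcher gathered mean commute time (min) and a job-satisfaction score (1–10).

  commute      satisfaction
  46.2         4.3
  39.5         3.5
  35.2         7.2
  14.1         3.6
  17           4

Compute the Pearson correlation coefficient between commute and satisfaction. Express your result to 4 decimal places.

0.2545

n = 5, Σx = 152, Σy = 22.6, Σx² = 5421.54, Σy² = 111.54, Σxy = 709.11
nΣxy − ΣxΣy = 3545.55 − 3435.2 = 110.35
nΣx² − (Σx)² = 27107.7 − 23104 = 4003.7; nΣy² − (Σy)² = 557.7 − 510.76 = 46.94
r = 110.35 / √(4003.7 × 46.94) = 110.35 / 433.5132 ≈ 0.2545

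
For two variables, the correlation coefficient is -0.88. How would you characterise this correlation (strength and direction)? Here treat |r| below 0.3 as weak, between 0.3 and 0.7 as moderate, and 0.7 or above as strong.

strong negative

r = -0.88 < 0 so the relationship is negative.
|r| = 0.88, which falls in the strong range.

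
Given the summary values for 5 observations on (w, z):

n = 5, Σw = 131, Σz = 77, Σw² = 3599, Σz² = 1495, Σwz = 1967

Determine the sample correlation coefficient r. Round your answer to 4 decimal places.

-0.2219

r = (nΣwz − ΣwΣz) / √[(nΣw² − (Σw)²)(nΣz² − (Σz)²)]
Numerator: 5×1967 − 131×77 = -252
Denominator: √[(17995 − 17161)(7475 − 5929)] = √[834 × 1546] = 1135.5017
r = -252 / 1135.5017 ≈ -0.2219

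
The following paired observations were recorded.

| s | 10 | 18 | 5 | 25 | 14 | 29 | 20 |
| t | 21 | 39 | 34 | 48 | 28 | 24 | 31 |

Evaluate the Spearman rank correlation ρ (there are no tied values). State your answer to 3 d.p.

Rank s: 2, 4, 1, 6, 3, 7, 5
Rank t: 1, 6, 5, 7, 3, 2, 4
d = rank(s) − rank(t): 1, -2, -4, -1, 0, 5, 1; Σd² = 48
ρ = 1 − 6Σd² / [n(n²−1)] = 1 − 6×48 / (7×48) = 1 − 288/336 ≈ 0.143

0.143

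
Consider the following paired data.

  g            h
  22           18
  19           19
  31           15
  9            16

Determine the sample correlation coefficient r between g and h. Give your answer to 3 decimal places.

n = 4, Σg = 81, Σh = 68, Σg² = 1887, Σh² = 1166, Σgh = 1366
nΣgh − ΣgΣh = 5464 − 5508 = -44
nΣg² − (Σg)² = 7548 − 6561 = 987; nΣh² − (Σh)² = 4664 − 4624 = 40
r = -44 / √(987 × 40) = -44 / 198.6957 ≈ -0.221

-0.221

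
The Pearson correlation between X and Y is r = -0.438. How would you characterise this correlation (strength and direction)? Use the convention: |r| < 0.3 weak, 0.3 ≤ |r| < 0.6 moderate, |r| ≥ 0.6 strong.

r = -0.438 < 0 so the relationship is negative.
|r| = 0.438, which falls in the moderate range.

moderate negative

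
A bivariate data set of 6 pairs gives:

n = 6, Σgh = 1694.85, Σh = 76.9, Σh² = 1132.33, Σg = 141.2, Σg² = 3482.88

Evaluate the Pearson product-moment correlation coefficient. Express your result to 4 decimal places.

-0.7497

r = (nΣgh − ΣgΣh) / √[(nΣg² − (Σg)²)(nΣh² − (Σh)²)]
Numerator: 6×1694.85 − 141.2×76.9 = -689.18
Denominator: √[(20897.28 − 19937.44)(6793.98 − 5913.61)] = √[959.84 × 880.37] = 919.2466
r = -689.18 / 919.2466 ≈ -0.7497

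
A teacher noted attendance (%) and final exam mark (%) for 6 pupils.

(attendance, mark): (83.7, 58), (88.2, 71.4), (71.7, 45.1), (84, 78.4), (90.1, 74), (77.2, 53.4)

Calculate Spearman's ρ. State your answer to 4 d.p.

0.8286

Rank attendance: 3, 5, 1, 4, 6, 2
Rank mark: 3, 4, 1, 6, 5, 2
d = rank(attendance) − rank(mark): 0, 1, 0, -2, 1, 0; Σd² = 6
ρ = 1 − 6Σd² / [n(n²−1)] = 1 − 6×6 / (6×35) = 1 − 36/210 ≈ 0.8286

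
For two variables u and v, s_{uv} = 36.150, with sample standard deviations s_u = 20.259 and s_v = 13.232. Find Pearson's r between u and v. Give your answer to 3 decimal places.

r = Cov(u,v) / (s_u · s_v) = 36.150 / (20.259 × 13.232)
  = 36.150 / 268.0671 ≈ 0.135

0.135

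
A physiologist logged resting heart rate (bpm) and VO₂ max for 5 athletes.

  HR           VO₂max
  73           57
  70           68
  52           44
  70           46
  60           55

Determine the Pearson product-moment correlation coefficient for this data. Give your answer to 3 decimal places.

0.530

n = 5, Σx = 325, Σy = 270, Σx² = 21433, Σy² = 14950, Σxy = 17729
nΣxy − ΣxΣy = 88645 − 87750 = 895
nΣx² − (Σx)² = 107165 − 105625 = 1540; nΣy² − (Σy)² = 74750 − 72900 = 1850
r = 895 / √(1540 × 1850) = 895 / 1687.8981 ≈ 0.530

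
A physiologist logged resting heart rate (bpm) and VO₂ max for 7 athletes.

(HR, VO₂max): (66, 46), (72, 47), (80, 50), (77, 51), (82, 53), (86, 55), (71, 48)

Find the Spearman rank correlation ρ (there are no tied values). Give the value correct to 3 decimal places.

Rank HR: 1, 3, 5, 4, 6, 7, 2
Rank VO₂max: 1, 2, 4, 5, 6, 7, 3
d = rank(HR) − rank(VO₂max): 0, 1, 1, -1, 0, 0, -1; Σd² = 4
ρ = 1 − 6Σd² / [n(n²−1)] = 1 − 6×4 / (7×48) = 1 − 24/336 ≈ 0.929

0.929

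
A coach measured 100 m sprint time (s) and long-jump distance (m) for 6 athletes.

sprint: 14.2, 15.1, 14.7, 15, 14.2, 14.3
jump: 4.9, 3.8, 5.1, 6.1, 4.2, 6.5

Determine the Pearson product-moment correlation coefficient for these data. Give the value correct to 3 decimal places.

-0.108

n = 6, Σx = 87.5, Σy = 30.6, Σx² = 1276.87, Σy² = 161.56, Σxy = 446.02
nΣxy − ΣxΣy = 2676.12 − 2677.5 = -1.38
nΣx² − (Σx)² = 7661.22 − 7656.25 = 4.97; nΣy² − (Σy)² = 969.36 − 936.36 = 33
r = -1.38 / √(4.97 × 33) = -1.38 / 12.8066 ≈ -0.108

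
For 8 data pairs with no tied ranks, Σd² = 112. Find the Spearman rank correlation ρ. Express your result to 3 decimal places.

-0.333

ρ = 1 − 6Σd² / [n(n²−1)] = 1 − 6×112 / (8×63)
  = 1 − 672/504 = 1 − 1.3333 ≈ -0.333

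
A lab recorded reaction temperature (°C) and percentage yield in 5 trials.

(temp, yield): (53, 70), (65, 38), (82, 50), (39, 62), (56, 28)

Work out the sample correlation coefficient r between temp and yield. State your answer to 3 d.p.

n = 5, Σx = 295, Σy = 248, Σx² = 18415, Σy² = 13472, Σxy = 14266
nΣxy − ΣxΣy = 71330 − 73160 = -1830
nΣx² − (Σx)² = 92075 − 87025 = 5050; nΣy² − (Σy)² = 67360 − 61504 = 5856
r = -1830 / √(5050 × 5856) = -1830 / 5438.0879 ≈ -0.337

-0.337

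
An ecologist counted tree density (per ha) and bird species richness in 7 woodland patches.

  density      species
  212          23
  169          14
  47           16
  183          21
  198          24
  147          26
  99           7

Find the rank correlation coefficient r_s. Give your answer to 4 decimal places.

0.4643

Rank density: 7, 4, 1, 5, 6, 3, 2
Rank species: 5, 2, 3, 4, 6, 7, 1
d = rank(density) − rank(species): 2, 2, -2, 1, 0, -4, 1; Σd² = 30
ρ = 1 − 6Σd² / [n(n²−1)] = 1 − 6×30 / (7×48) = 1 − 180/336 ≈ 0.4643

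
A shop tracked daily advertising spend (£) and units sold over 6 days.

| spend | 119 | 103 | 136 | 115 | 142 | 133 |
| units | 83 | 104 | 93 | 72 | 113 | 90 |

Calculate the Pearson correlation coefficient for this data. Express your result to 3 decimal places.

0.317

n = 6, Σx = 748, Σy = 555, Σx² = 94344, Σy² = 52407, Σxy = 69533
nΣxy − ΣxΣy = 417198 − 415140 = 2058
nΣx² − (Σx)² = 566064 − 559504 = 6560; nΣy² − (Σy)² = 314442 − 308025 = 6417
r = 2058 / √(6560 × 6417) = 2058 / 6488.1060 ≈ 0.317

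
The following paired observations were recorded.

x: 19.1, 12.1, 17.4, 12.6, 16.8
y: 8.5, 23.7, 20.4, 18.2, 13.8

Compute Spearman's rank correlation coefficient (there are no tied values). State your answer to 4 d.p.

-0.7000

Rank x: 5, 1, 4, 2, 3
Rank y: 1, 5, 4, 3, 2
d = rank(x) − rank(y): 4, -4, 0, -1, 1; Σd² = 34
ρ = 1 − 6Σd² / [n(n²−1)] = 1 − 6×34 / (5×24) = 1 − 204/120 ≈ -0.7000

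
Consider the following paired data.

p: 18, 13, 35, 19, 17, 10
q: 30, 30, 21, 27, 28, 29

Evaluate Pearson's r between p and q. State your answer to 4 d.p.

-0.9233

n = 6, Σp = 112, Σq = 165, Σp² = 2468, Σq² = 4595, Σpq = 2944
nΣpq − ΣpΣq = 17664 − 18480 = -816
nΣp² − (Σp)² = 14808 − 12544 = 2264; nΣq² − (Σq)² = 27570 − 27225 = 345
r = -816 / √(2264 × 345) = -816 / 883.7873 ≈ -0.9233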